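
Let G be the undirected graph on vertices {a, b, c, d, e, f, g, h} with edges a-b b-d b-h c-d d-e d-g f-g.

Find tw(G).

1

A width-1 tree decomposition is:
Bags: B1 = {b, d}  B2 = {a, b}  B3 = {d, g}  B4 = {c, d}  B5 = {d, e}  B6 = {b, h}  B7 = {f, g}
Tree: B1–B2, B1–B3, B1–B4, B1–B5, B1–B6, B3–B7
Every bag has size at most 2, so the width is 2 − 1 = 1 and tw(G) ≤ 1. Any graph with an edge has treewidth ≥ 1, and G has the edge b–d. Therefore the treewidth is 1.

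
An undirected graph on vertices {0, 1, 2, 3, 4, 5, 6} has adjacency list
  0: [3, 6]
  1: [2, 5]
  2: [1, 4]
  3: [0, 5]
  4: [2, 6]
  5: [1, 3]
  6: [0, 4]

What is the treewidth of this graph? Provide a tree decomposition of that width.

Each bag holds 3 vertices, so the decomposition has width 2, which upper-bounds the treewidth. The edges 2–4–6–0–3–5–1–2 form a cycle, so G is not a tree and its treewidth is at least 2. Combining the bounds, tw(G) = 2.

Treewidth 2.
Bags: B1 = {2, 4, 6}  B2 = {0, 2, 6}  B3 = {0, 2, 3}  B4 = {2, 3, 5}  B5 = {1, 2, 5}
Tree: B1–B2, B2–B3, B3–B4, B4–B5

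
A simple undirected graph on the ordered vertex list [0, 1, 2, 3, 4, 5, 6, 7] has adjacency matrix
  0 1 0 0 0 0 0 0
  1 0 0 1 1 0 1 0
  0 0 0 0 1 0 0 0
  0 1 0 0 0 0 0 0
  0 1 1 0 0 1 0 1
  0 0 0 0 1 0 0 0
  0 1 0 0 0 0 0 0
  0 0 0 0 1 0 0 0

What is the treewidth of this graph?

A width-1 tree decomposition is:
Bags: B1 = {4, 5}  B2 = {1, 4}  B3 = {0, 1}  B4 = {2, 4}  B5 = {4, 7}  B6 = {1, 3}  B7 = {1, 6}
Tree: B1–B2, B2–B3, B1–B4, B2–B5, B2–B6, B3–B7
Every bag has size at most 2, so the width is 2 − 1 = 1 and tw(G) ≤ 1. Any graph with an edge has treewidth ≥ 1, and G has the edge 5–4. Combining the bounds, tw(G) = 1.

1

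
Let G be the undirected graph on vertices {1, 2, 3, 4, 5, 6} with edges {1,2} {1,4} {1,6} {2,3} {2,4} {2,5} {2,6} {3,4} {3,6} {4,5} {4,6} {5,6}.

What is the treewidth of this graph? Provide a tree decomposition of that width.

Every bag has size at most 4, so the width is 4 − 1 = 3 and tw(G) ≤ 3. Conversely, {1, 2, 4, 6} is a clique of size 4, and the vertices of any clique must share a bag in every tree decomposition; so some bag has ≥ 4 vertices and tw(G) ≥ 3. The upper and lower bounds meet at 3, so that is the treewidth.

Treewidth 3.
Bags: B1 = {2, 3, 4, 6}  B2 = {2, 4, 5, 6}  B3 = {1, 2, 4, 6}
Tree: B1–B2, B2–B3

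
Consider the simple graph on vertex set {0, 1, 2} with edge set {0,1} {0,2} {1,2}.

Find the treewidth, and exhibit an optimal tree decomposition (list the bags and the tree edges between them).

A single bag containing all 3 vertices is trivially a valid decomposition of width 2. For the lower bound, the 3 vertices {0, 1, 2} are pairwise adjacent, and any tree decomposition puts a clique entirely inside one bag — forcing width ≥ 2. Combining the bounds, tw(G) = 2.

Treewidth 2.
Bags: B1 = {0, 1, 2}
Tree: (single bag)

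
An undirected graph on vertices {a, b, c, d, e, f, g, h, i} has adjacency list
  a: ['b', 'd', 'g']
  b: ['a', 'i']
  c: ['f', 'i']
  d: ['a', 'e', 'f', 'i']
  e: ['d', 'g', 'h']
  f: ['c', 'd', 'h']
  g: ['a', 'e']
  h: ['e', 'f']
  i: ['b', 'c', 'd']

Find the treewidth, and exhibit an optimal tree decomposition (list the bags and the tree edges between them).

Treewidth 3.
One such decomposition:
Bags: B1 = {a, b, e, g}  B2 = {a, b, d, e}  B3 = {b, d, e, i}  B4 = {d, e, h, i}  B5 = {d, f, h, i}  B6 = {c, f, h, i}
Tree: B1–B2, B2–B3, B3–B4, B4–B5, B5–B6

Every bag has size at most 4, so the width is 4 − 1 = 3 and tw(G) ≤ 3. For the lower bound: the 4 vertex sets {a,b,g}, {e}, {d}, {c,f,h,i} are disjoint, each induces a connected subgraph, and every pair is joined by at least one edge of G. Contracting each set to a single vertex therefore yields K_{4} as a minor, and since treewidth is minor-monotone, tw(G) ≥ tw(K_{4}) = 3. Hence tw(G) = 3 exactly.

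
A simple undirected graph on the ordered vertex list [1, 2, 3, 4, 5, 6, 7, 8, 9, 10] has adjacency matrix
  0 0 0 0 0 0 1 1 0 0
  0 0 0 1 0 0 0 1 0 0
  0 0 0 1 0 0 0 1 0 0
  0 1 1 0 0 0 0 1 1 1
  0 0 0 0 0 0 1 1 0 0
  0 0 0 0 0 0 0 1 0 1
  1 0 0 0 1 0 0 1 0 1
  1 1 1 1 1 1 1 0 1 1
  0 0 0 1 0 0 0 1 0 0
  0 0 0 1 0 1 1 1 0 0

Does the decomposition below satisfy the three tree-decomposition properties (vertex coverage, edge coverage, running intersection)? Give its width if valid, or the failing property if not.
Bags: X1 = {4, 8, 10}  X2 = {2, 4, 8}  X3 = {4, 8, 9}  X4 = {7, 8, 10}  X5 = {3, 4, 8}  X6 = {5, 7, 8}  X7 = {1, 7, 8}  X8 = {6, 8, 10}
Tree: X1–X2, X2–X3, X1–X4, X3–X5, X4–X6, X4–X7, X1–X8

Yes; width 2.

Vertex coverage: the bags together contain {1, 2, 3, 4, 5, 6, 7, 8, 9, 10}, the full vertex set. Edge coverage: each edge of G has both endpoints in at least one bag. Running intersection: for every vertex, the bags containing it form a connected subtree. All three properties hold, so this is a valid tree decomposition of width max|bag| − 1 = 2, and hence tw(G) ≤ 2.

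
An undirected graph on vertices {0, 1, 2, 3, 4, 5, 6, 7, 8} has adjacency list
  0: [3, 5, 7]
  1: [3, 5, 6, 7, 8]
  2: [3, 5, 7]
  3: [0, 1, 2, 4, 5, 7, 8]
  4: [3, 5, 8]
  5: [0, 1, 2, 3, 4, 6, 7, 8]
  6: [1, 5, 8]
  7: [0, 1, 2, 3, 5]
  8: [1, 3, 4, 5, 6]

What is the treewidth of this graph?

A width-3 tree decomposition is:
Bags: B1 = {1, 3, 5, 7}  B2 = {2, 3, 5, 7}  B3 = {0, 3, 5, 7}  B4 = {1, 3, 5, 8}  B5 = {1, 5, 6, 8}  B6 = {3, 4, 5, 8}
Tree: B1–B2, B1–B3, B1–B4, B4–B5, B4–B6
Every bag has size at most 4, so the width is 4 − 1 = 3 and tw(G) ≤ 3. For the lower bound, the 4 vertices {1, 3, 5, 8} are pairwise adjacent, and any tree decomposition puts a clique entirely inside one bag — forcing width ≥ 3. The upper and lower bounds meet at 3, so that is the treewidth.

3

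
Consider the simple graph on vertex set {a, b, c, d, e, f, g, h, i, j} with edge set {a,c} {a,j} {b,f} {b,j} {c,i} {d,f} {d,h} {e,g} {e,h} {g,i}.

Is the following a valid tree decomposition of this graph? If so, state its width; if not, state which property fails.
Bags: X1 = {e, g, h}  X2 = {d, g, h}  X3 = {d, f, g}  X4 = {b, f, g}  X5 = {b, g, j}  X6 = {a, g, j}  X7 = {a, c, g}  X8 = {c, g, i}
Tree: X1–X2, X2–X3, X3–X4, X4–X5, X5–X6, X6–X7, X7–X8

Checking the three conditions: (i) the bags cover all of {a, b, c, d, e, f, g, h, i, j}; (ii) for each edge, some bag contains both endpoints; (iii) the bags containing any fixed vertex form a subtree. All hold, so the decomposition is valid with width 3 − 1 = 2.

Yes; width 2.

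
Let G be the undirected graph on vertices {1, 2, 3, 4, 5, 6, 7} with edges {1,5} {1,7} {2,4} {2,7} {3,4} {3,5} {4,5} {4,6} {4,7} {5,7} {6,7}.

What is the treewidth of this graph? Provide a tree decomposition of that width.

The largest bag has 3 vertices, giving width 2; this decomposition certifies tw(G) ≤ 2. Conversely, {1, 5, 7} is a clique of size 3, and the vertices of any clique must share a bag in every tree decomposition; so some bag has ≥ 3 vertices and tw(G) ≥ 2. Combining the bounds, tw(G) = 2.

Treewidth 2.
One optimal decomposition is:
Bags: B1 = {2, 4, 7}  B2 = {4, 5, 7}  B3 = {3, 4, 5}  B4 = {4, 6, 7}  B5 = {1, 5, 7}
Tree: B1–B2, B2–B3, B1–B4, B2–B5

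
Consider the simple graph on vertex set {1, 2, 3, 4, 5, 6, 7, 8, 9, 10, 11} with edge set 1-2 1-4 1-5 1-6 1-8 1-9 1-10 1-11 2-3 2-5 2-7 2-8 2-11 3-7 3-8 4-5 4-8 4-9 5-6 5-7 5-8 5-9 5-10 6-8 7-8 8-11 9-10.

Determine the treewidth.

3

A width-3 tree decomposition is:
Bags: B1 = {1, 4, 5, 8}  B2 = {1, 2, 5, 8}  B3 = {1, 4, 5, 9}  B4 = {1, 5, 6, 8}  B5 = {1, 5, 9, 10}  B6 = {2, 5, 7, 8}  B7 = {1, 2, 8, 11}  B8 = {2, 3, 7, 8}
Tree: B1–B2, B1–B3, B2–B4, B3–B5, B2–B6, B2–B7, B6–B8
Each bag holds 4 vertices, so the decomposition has width 3, which upper-bounds the treewidth. On the other hand G contains the 4-clique {1, 2, 8, 11}. A clique must lie in a single bag of any decomposition, so no decomposition can have width below 3. Combining the bounds, tw(G) = 3.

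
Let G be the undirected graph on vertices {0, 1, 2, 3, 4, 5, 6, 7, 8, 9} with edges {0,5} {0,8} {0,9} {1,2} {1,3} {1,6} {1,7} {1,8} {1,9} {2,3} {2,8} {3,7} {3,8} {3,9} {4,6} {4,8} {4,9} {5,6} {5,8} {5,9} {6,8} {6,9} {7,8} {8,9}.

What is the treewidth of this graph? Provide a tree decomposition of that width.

Treewidth 3.
One optimal decomposition is:
Bags: B1 = {1, 6, 8, 9}  B2 = {5, 6, 8, 9}  B3 = {0, 5, 8, 9}  B4 = {1, 3, 8, 9}  B5 = {1, 2, 3, 8}  B6 = {1, 3, 7, 8}  B7 = {4, 6, 8, 9}
Tree: B1–B2, B2–B3, B1–B4, B4–B5, B4–B6, B2–B7

The largest bag has 4 vertices, giving width 3; this decomposition certifies tw(G) ≤ 3. Conversely, {0, 5, 8, 9} is a clique of size 4, and the vertices of any clique must share a bag in every tree decomposition; so some bag has ≥ 4 vertices and tw(G) ≥ 3. The upper and lower bounds meet at 3, so that is the treewidth.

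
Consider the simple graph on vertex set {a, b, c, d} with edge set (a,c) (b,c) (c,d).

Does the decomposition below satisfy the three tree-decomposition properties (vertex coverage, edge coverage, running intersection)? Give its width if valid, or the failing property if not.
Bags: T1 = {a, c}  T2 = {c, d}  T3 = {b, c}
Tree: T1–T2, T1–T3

Checking the three conditions: (i) the bags cover all of {a, b, c, d}; (ii) for each edge, some bag contains both endpoints; (iii) the bags containing any fixed vertex form a subtree. All hold, so the decomposition is valid with width 2 − 1 = 1.

Yes; width 1.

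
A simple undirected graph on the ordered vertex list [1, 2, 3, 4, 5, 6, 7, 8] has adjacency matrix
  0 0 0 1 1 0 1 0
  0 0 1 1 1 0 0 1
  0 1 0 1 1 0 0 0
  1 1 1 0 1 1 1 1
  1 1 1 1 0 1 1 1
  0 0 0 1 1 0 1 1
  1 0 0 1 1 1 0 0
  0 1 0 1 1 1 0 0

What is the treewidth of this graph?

3

A width-3 tree decomposition is:
Bags: B1 = {4, 5, 6, 7}  B2 = {1, 4, 5, 7}  B3 = {4, 5, 6, 8}  B4 = {2, 4, 5, 8}  B5 = {2, 3, 4, 5}
Tree: B1–B2, B1–B3, B3–B4, B4–B5
The largest bag has 4 vertices, giving width 3; this decomposition certifies tw(G) ≤ 3. On the other hand G contains the 4-clique {1, 4, 5, 7}. A clique must lie in a single bag of any decomposition, so no decomposition can have width below 3. Combining the bounds, tw(G) = 3.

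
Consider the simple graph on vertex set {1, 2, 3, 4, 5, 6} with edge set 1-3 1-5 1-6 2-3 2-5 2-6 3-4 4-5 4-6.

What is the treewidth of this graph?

A width-3 tree decomposition is:
Bags: B1 = {2, 3, 5, 6}  B2 = {3, 4, 5, 6}  B3 = {1, 3, 5, 6}
Tree: B1–B2, B2–B3
Every bag has size at most 4, so the width is 4 − 1 = 3 and tw(G) ≤ 3. For the lower bound: the 4 vertex sets {2,5}, {3,4}, {6}, {1} are disjoint, each induces a connected subgraph, and every pair is joined by at least one edge of G. Contracting each set to a single vertex therefore yields K_{4} as a minor, and since treewidth is minor-monotone, tw(G) ≥ tw(K_{4}) = 3. Hence tw(G) = 3 exactly.

3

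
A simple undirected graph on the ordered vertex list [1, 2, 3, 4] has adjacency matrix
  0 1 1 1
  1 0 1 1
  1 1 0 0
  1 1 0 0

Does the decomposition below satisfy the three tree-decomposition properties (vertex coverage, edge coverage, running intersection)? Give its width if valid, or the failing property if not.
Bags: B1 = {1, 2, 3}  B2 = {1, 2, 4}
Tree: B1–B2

Yes; width 2.

Every vertex of G appears in some bag (union = {1, 2, 3, 4}); every edge is covered by a bag; and for each vertex v the set of bags containing v is connected in the bag tree. The decomposition is therefore valid. The largest bag has 3 vertices, so the width is 2.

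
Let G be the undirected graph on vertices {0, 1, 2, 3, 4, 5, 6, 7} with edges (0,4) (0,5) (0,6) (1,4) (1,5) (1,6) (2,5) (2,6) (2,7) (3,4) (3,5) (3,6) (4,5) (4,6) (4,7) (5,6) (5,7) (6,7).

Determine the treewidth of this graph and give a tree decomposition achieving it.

Every bag has size at most 4, so the width is 4 − 1 = 3 and tw(G) ≤ 3. Conversely, {2, 5, 6, 7} is a clique of size 4, and the vertices of any clique must share a bag in every tree decomposition; so some bag has ≥ 4 vertices and tw(G) ≥ 3. Therefore the treewidth is 3.

Treewidth 3.
Bags: B1 = {0, 4, 5, 6}  B2 = {4, 5, 6, 7}  B3 = {3, 4, 5, 6}  B4 = {2, 5, 6, 7}  B5 = {1, 4, 5, 6}
Tree: B1–B2, B1–B3, B2–B4, B2–B5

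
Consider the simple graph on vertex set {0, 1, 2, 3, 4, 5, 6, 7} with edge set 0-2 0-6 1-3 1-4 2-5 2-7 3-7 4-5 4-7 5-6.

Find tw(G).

2

A width-2 tree decomposition is:
Bags: B1 = {1, 3, 7}  B2 = {1, 4, 7}  B3 = {2, 4, 7}  B4 = {2, 4, 5}  B5 = {0, 2, 5}  B6 = {0, 5, 6}
Tree: B1–B2, B2–B3, B3–B4, B4–B5, B5–B6
Each bag holds 3 vertices, so the decomposition has width 2, which upper-bounds the treewidth. Since 3–1–4–7–3 is a cycle in G, G is not acyclic. Forests are exactly the graphs of treewidth ≤ 1, so tw(G) ≥ 2. Therefore the treewidth is 2.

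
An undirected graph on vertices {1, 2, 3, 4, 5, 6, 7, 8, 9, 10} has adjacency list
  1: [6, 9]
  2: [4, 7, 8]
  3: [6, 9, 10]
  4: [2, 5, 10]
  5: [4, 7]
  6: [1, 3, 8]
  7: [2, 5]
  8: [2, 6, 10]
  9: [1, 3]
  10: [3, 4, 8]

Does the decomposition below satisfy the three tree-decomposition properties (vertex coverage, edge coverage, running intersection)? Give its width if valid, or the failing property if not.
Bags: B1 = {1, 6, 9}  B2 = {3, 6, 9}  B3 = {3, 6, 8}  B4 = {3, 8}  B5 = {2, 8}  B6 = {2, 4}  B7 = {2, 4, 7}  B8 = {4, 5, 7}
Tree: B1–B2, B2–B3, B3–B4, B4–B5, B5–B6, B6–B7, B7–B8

No — vertex 10 appears in no bag.

A tree decomposition must satisfy three properties: every vertex lies in some bag; for every edge, both endpoints lie together in some bag; and for every vertex, the bags containing it form a connected subtree. Here vertex 10 appears in no bag, so the decomposition is invalid.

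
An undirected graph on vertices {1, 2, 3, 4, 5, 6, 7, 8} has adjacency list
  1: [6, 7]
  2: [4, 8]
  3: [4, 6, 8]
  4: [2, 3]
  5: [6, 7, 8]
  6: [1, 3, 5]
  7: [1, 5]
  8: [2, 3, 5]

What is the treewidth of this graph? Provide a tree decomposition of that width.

Every bag has size at most 3, so the width is 3 − 1 = 2 and tw(G) ≤ 2. The edges 1–7–5–6–1 form a cycle, so G is not a tree and its treewidth is at least 2. The upper and lower bounds meet at 2, so that is the treewidth.

Treewidth 2.
Bags: B1 = {1, 6, 7}  B2 = {5, 6, 7}  B3 = {3, 5, 6}  B4 = {3, 5, 8}  B5 = {3, 4, 8}  B6 = {2, 4, 8}
Tree: B1–B2, B2–B3, B3–B4, B4–B5, B5–B6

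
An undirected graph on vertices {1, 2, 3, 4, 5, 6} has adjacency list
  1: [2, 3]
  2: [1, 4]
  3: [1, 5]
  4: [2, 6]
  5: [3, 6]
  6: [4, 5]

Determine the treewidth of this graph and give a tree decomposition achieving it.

Treewidth 2.
Bags: B1 = {1, 2, 3}  B2 = {2, 3, 5}  B3 = {2, 5, 6}  B4 = {2, 4, 6}
Tree: B1–B2, B2–B3, B3–B4

Each bag holds 3 vertices, so the decomposition has width 2, which upper-bounds the treewidth. The edges 2–1–3–5–6–4–2 form a cycle, so G is not a tree and its treewidth is at least 2. Therefore the treewidth is 2.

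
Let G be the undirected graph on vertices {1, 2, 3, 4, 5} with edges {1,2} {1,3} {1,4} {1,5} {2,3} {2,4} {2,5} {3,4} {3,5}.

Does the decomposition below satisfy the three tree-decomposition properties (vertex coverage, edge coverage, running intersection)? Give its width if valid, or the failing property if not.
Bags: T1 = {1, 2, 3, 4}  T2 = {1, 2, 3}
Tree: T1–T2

A tree decomposition must satisfy three properties: every vertex lies in some bag; for every edge, both endpoints lie together in some bag; and for every vertex, the bags containing it form a connected subtree. Here vertex 5 appears in no bag, so the decomposition is invalid.

No — vertex 5 appears in no bag.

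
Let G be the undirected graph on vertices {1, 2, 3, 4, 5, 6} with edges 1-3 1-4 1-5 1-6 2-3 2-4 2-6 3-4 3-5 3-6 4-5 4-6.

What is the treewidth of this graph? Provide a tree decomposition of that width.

The largest bag has 4 vertices, giving width 3; this decomposition certifies tw(G) ≤ 3. Conversely, {1, 3, 4, 5} is a clique of size 4, and the vertices of any clique must share a bag in every tree decomposition; so some bag has ≥ 4 vertices and tw(G) ≥ 3. Therefore the treewidth is 3.

Treewidth 3.
One such decomposition:
Bags: B1 = {1, 3, 4, 6}  B2 = {2, 3, 4, 6}  B3 = {1, 3, 4, 5}
Tree: B1–B2, B1–B3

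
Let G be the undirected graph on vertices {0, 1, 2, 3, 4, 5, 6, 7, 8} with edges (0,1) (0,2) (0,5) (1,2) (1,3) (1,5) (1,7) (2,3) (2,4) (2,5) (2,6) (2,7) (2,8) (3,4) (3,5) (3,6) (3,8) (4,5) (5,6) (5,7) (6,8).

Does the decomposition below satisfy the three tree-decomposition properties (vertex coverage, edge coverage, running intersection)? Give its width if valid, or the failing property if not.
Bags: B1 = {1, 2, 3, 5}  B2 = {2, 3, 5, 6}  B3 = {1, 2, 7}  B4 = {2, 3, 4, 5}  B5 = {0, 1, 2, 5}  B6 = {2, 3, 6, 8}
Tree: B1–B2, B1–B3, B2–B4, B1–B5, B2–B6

No — edge (5,7) lies in no bag.

A tree decomposition must satisfy three properties: every vertex lies in some bag; for every edge, both endpoints lie together in some bag; and for every vertex, the bags containing it form a connected subtree. Here edge (5,7) lies in no bag, so the decomposition is invalid.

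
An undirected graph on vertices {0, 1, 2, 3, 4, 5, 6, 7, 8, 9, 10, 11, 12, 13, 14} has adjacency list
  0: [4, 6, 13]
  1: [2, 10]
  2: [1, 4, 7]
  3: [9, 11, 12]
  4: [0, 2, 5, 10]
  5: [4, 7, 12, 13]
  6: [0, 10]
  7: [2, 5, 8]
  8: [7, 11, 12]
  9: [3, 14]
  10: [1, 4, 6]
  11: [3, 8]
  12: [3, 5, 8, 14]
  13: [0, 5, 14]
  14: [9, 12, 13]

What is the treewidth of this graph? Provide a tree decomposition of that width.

Every bag has size at most 4, so the width is 4 − 1 = 3 and tw(G) ≤ 3. For the lower bound: the 4 vertex sets {3,9,11}, {8}, {12}, {5,7,13,14} are disjoint, each induces a connected subgraph, and every pair is joined by at least one edge of G. Contracting each set to a single vertex therefore yields K_{4} as a minor, and since treewidth is minor-monotone, tw(G) ≥ tw(K_{4}) = 3. The upper and lower bounds meet at 3, so that is the treewidth.

Treewidth 3.
One such decomposition:
Bags: B1 = {3, 8, 9, 11}  B2 = {3, 8, 9, 12}  B3 = {8, 9, 12, 14}  B4 = {7, 8, 12, 14}  B5 = {5, 7, 12, 14}  B6 = {5, 7, 13, 14}  B7 = {2, 5, 7, 13}  B8 = {2, 4, 5, 13}  B9 = {0, 2, 4, 13}  B10 = {0, 1, 2, 4}  B11 = {0, 1, 4, 10}  B12 = {0, 1, 6, 10}
Tree: B1–B2, B2–B3, B3–B4, B4–B5, B5–B6, B6–B7, B7–B8, B8–B9, B9–B10, B10–B11, B11–B12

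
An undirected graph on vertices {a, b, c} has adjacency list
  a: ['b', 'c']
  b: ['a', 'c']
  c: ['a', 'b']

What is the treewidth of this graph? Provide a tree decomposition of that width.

A single bag containing all 3 vertices is trivially a valid decomposition of width 2. For the lower bound, the 3 vertices {a, b, c} are pairwise adjacent, and any tree decomposition puts a clique entirely inside one bag — forcing width ≥ 2. Hence tw(G) = 2 exactly.

Treewidth 2.
Bags: B1 = {a, b, c}
Tree: (single bag)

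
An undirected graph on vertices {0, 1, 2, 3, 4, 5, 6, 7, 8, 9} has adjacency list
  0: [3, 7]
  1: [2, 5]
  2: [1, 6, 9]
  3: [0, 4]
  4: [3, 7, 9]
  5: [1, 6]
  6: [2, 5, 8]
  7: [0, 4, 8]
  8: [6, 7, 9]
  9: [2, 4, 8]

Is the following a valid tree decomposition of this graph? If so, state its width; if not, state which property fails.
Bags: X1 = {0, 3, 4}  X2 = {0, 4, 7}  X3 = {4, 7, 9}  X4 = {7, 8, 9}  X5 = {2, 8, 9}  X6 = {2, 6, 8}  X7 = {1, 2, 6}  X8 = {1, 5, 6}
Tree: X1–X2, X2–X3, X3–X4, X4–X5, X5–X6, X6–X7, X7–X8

Every vertex of G appears in some bag (union = {0, 1, 2, 3, 4, 5, 6, 7, 8, 9}); every edge is covered by a bag; and for each vertex v the set of bags containing v is connected in the bag tree. The decomposition is therefore valid. The largest bag has 3 vertices, so the width is 2.

Yes; width 2.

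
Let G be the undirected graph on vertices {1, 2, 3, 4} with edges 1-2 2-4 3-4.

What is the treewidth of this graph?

1

A width-1 tree decomposition is:
Bags: B1 = {1, 2}  B2 = {2, 4}  B3 = {3, 4}
Tree: B1–B2, B2–B3
Every bag has size at most 2, so the width is 2 − 1 = 1 and tw(G) ≤ 1. Since G has at least one edge (e.g. 1–2), it is not an edgeless graph, so tw(G) ≥ 1. Therefore the treewidth is 1.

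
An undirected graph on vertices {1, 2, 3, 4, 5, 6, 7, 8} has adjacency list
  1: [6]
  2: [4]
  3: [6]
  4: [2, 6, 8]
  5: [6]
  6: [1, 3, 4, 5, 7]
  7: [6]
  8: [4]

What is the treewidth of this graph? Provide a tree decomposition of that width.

Treewidth 1.
One such decomposition:
Bags: B1 = {4, 6}  B2 = {3, 6}  B3 = {4, 8}  B4 = {2, 4}  B5 = {6, 7}  B6 = {5, 6}  B7 = {1, 6}
Tree: B1–B2, B1–B3, B1–B4, B2–B5, B5–B6, B2–B7

The largest bag has 2 vertices, giving width 1; this decomposition certifies tw(G) ≤ 1. Since G has at least one edge (e.g. 4–6), it is not an edgeless graph, so tw(G) ≥ 1. Hence tw(G) = 1 exactly.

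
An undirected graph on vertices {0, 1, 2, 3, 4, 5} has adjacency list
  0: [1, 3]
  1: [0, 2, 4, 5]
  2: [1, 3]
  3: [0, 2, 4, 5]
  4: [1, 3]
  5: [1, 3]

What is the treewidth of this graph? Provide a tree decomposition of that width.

Treewidth 2.
Bags: B1 = {0, 1, 3}  B2 = {1, 2, 3}  B3 = {1, 3, 5}  B4 = {1, 3, 4}
Tree: B1–B2, B2–B3, B3–B4

The largest bag has 3 vertices, giving width 2; this decomposition certifies tw(G) ≤ 2. The edges 0–1–2–3–0 form a cycle, so G is not a tree and its treewidth is at least 2. Combining the bounds, tw(G) = 2.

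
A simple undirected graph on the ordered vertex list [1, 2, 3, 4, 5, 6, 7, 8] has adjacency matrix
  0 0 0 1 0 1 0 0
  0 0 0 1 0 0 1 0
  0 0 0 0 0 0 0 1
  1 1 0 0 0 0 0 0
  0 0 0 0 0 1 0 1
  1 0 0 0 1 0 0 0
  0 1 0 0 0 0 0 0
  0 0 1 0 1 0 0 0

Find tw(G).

1

A width-1 tree decomposition is:
Bags: B1 = {2, 7}  B2 = {2, 4}  B3 = {1, 4}  B4 = {1, 6}  B5 = {5, 6}  B6 = {5, 8}  B7 = {3, 8}
Tree: B1–B2, B2–B3, B3–B4, B4–B5, B5–B6, B6–B7
Each bag holds 2 vertices, so the decomposition has width 1, which upper-bounds the treewidth. Since G has at least one edge (e.g. 7–2), it is not an edgeless graph, so tw(G) ≥ 1. Hence tw(G) = 1 exactly.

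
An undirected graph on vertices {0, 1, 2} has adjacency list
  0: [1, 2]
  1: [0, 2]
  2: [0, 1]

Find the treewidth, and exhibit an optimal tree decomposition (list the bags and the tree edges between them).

With just one bag of size 3, the width is 3 − 1 = 2, so tw(G) ≤ 2. For the lower bound, the 3 vertices {0, 1, 2} are pairwise adjacent, and any tree decomposition puts a clique entirely inside one bag — forcing width ≥ 2. Therefore the treewidth is 2.

Treewidth 2.
One such decomposition:
Bags: B1 = {0, 1, 2}
Tree: (single bag)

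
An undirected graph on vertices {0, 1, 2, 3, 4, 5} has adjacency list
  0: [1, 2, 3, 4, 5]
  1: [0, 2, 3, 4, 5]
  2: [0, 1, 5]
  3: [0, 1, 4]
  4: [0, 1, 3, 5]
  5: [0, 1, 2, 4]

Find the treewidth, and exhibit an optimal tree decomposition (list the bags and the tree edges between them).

Each bag holds 4 vertices, so the decomposition has width 3, which upper-bounds the treewidth. For the lower bound, the 4 vertices {0, 1, 2, 5} are pairwise adjacent, and any tree decomposition puts a clique entirely inside one bag — forcing width ≥ 3. The upper and lower bounds meet at 3, so that is the treewidth.

Treewidth 3.
One optimal decomposition is:
Bags: B1 = {0, 1, 4, 5}  B2 = {0, 1, 2, 5}  B3 = {0, 1, 3, 4}
Tree: B1–B2, B1–B3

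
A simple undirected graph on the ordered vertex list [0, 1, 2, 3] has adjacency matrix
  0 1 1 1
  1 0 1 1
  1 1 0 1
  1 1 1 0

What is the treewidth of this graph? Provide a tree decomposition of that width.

Treewidth 3.
One optimal decomposition is:
Bags: B1 = {0, 1, 2, 3}
Tree: (single bag)

With just one bag of size 4, the width is 4 − 1 = 3, so tw(G) ≤ 3. On the other hand G contains the 4-clique {0, 1, 2, 3}. A clique must lie in a single bag of any decomposition, so no decomposition can have width below 3. Hence tw(G) = 3 exactly.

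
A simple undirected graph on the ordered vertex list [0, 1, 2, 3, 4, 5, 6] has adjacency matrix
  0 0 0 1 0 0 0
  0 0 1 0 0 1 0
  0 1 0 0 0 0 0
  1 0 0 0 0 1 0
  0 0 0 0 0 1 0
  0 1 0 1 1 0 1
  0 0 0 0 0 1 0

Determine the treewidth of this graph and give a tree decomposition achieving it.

The largest bag has 2 vertices, giving width 1; this decomposition certifies tw(G) ≤ 1. G has an edge, so its treewidth is at least 1. Combining the bounds, tw(G) = 1.

Treewidth 1.
Bags: B1 = {5, 6}  B2 = {1, 5}  B3 = {4, 5}  B4 = {1, 2}  B5 = {3, 5}  B6 = {0, 3}
Tree: B1–B2, B2–B3, B2–B4, B1–B5, B5–B6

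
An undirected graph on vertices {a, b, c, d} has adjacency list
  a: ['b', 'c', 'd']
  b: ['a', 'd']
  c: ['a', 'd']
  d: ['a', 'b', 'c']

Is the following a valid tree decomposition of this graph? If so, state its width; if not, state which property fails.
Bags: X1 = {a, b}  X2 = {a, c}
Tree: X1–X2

No — vertex d appears in no bag.

A tree decomposition must satisfy three properties: every vertex lies in some bag; for every edge, both endpoints lie together in some bag; and for every vertex, the bags containing it form a connected subtree. Here vertex d appears in no bag, so the decomposition is invalid.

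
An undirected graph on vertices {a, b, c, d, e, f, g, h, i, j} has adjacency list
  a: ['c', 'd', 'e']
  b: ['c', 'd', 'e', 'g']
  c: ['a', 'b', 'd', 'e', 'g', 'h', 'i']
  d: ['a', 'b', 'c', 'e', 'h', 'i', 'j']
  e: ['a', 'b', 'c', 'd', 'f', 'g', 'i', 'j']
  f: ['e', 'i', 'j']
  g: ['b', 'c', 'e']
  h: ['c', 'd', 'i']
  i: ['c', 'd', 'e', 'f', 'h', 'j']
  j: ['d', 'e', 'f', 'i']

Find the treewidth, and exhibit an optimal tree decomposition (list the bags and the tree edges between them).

Each bag holds 4 vertices, so the decomposition has width 3, which upper-bounds the treewidth. For the lower bound, the 4 vertices {d, e, i, j} are pairwise adjacent, and any tree decomposition puts a clique entirely inside one bag — forcing width ≥ 3. The upper and lower bounds meet at 3, so that is the treewidth.

Treewidth 3.
Bags: B1 = {c, d, e, i}  B2 = {d, e, i, j}  B3 = {b, c, d, e}  B4 = {c, d, h, i}  B5 = {a, c, d, e}  B6 = {b, c, e, g}  B7 = {e, f, i, j}
Tree: B1–B2, B1–B3, B1–B4, B3–B5, B3–B6, B2–B7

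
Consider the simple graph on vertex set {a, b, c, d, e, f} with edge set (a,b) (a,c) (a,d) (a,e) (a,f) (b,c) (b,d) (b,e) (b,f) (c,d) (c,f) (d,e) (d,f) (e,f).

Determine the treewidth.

4

A width-4 tree decomposition is:
Bags: B1 = {a, b, d, e, f}  B2 = {a, b, c, d, f}
Tree: B1–B2
Every bag has size at most 5, so the width is 5 − 1 = 4 and tw(G) ≤ 4. Conversely, {a, b, d, e, f} is a clique of size 5, and the vertices of any clique must share a bag in every tree decomposition; so some bag has ≥ 5 vertices and tw(G) ≥ 4. Therefore the treewidth is 4.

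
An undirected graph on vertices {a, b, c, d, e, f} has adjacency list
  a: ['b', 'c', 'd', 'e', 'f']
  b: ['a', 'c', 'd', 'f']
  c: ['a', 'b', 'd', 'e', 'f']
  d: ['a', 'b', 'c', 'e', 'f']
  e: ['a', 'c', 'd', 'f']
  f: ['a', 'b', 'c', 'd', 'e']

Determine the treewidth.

A width-4 tree decomposition is:
Bags: B1 = {a, b, c, d, f}  B2 = {a, c, d, e, f}
Tree: B1–B2
The largest bag has 5 vertices, giving width 4; this decomposition certifies tw(G) ≤ 4. Conversely, {a, c, d, e, f} is a clique of size 5, and the vertices of any clique must share a bag in every tree decomposition; so some bag has ≥ 5 vertices and tw(G) ≥ 4. Combining the bounds, tw(G) = 4.

4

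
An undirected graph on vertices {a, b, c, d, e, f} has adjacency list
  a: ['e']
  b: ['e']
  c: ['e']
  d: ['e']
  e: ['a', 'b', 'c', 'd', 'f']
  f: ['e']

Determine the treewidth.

A width-1 tree decomposition is:
Bags: B1 = {a, e}  B2 = {b, e}  B3 = {d, e}  B4 = {e, f}  B5 = {c, e}
Tree: B1–B2, B2–B3, B3–B4, B1–B5
Each bag holds 2 vertices, so the decomposition has width 1, which upper-bounds the treewidth. G has an edge, so its treewidth is at least 1. Hence tw(G) = 1 exactly.

1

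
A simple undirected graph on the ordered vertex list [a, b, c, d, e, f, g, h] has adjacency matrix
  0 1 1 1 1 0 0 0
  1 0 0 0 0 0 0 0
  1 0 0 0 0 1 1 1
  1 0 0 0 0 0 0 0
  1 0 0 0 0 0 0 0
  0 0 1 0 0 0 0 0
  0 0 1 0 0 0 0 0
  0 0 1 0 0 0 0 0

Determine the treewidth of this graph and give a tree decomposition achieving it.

The largest bag has 2 vertices, giving width 1; this decomposition certifies tw(G) ≤ 1. G has an edge, so its treewidth is at least 1. Therefore the treewidth is 1.

Treewidth 1.
One optimal decomposition is:
Bags: B1 = {a, c}  B2 = {c, f}  B3 = {c, h}  B4 = {c, g}  B5 = {a, d}  B6 = {a, b}  B7 = {a, e}
Tree: B1–B2, B1–B3, B1–B4, B1–B5, B1–B6, B1–B7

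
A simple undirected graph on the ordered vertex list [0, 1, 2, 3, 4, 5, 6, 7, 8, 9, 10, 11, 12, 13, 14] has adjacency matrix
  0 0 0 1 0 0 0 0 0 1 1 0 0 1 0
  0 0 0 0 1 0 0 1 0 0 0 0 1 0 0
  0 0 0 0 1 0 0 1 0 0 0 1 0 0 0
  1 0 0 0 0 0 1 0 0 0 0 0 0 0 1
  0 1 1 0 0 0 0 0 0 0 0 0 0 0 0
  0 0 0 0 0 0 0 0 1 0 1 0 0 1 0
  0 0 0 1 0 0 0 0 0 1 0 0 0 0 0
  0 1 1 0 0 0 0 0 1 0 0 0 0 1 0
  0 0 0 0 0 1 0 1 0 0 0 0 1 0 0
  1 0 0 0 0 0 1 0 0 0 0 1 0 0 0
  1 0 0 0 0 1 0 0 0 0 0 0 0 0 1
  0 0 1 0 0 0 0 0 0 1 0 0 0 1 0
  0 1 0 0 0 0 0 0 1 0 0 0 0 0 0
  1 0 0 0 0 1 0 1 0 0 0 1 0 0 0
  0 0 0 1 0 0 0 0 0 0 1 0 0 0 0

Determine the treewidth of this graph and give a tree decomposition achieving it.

Treewidth 3.
One such decomposition:
Bags: B1 = {1, 2, 4, 12}  B2 = {1, 2, 7, 12}  B3 = {2, 7, 8, 12}  B4 = {2, 7, 8, 11}  B5 = {7, 8, 11, 13}  B6 = {5, 8, 11, 13}  B7 = {5, 9, 11, 13}  B8 = {0, 5, 9, 13}  B9 = {0, 5, 9, 10}  B10 = {0, 6, 9, 10}  B11 = {0, 3, 6, 10}  B12 = {3, 6, 10, 14}
Tree: B1–B2, B2–B3, B3–B4, B4–B5, B5–B6, B6–B7, B7–B8, B8–B9, B9–B10, B10–B11, B11–B12

The largest bag has 4 vertices, giving width 3; this decomposition certifies tw(G) ≤ 3. For the lower bound: the 4 vertex sets {1,4,12}, {2}, {7}, {5,8,11,13} are disjoint, each induces a connected subgraph, and every pair is joined by at least one edge of G. Contracting each set to a single vertex therefore yields K_{4} as a minor, and since treewidth is minor-monotone, tw(G) ≥ tw(K_{4}) = 3. Hence tw(G) = 3 exactly.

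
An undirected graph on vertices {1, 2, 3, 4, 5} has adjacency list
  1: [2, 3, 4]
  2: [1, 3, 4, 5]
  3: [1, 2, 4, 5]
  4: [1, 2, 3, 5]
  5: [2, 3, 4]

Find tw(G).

A width-3 tree decomposition is:
Bags: B1 = {1, 2, 3, 4}  B2 = {2, 3, 4, 5}
Tree: B1–B2
Each bag holds 4 vertices, so the decomposition has width 3, which upper-bounds the treewidth. For the lower bound, the 4 vertices {1, 2, 3, 4} are pairwise adjacent, and any tree decomposition puts a clique entirely inside one bag — forcing width ≥ 3. Hence tw(G) = 3 exactly.

3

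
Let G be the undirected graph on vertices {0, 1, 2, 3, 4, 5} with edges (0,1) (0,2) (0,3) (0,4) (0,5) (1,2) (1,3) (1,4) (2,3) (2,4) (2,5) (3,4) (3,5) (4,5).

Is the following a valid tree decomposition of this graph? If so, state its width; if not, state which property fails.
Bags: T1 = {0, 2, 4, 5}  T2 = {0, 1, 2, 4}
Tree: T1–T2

A tree decomposition must satisfy three properties: every vertex lies in some bag; for every edge, both endpoints lie together in some bag; and for every vertex, the bags containing it form a connected subtree. Here vertex 3 appears in no bag, so the decomposition is invalid.

No — vertex 3 appears in no bag.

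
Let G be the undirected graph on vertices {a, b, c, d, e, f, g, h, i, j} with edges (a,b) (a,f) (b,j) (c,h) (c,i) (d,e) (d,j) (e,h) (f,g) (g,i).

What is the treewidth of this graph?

2

A width-2 tree decomposition is:
Bags: B1 = {b, d, j}  B2 = {a, b, d}  B3 = {a, d, f}  B4 = {d, f, g}  B5 = {d, g, i}  B6 = {c, d, i}  B7 = {c, d, h}  B8 = {d, e, h}
Tree: B1–B2, B2–B3, B3–B4, B4–B5, B5–B6, B6–B7, B7–B8
The largest bag has 3 vertices, giving width 2; this decomposition certifies tw(G) ≤ 2. The edges d–j–b–a–f–g–i–c–h–e–d form a cycle, so G is not a tree and its treewidth is at least 2. The upper and lower bounds meet at 2, so that is the treewidth.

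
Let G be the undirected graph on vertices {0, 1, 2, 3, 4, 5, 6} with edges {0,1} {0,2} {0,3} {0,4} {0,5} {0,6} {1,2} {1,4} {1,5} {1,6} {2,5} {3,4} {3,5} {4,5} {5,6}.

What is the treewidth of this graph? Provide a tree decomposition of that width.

Treewidth 3.
One optimal decomposition is:
Bags: B1 = {0, 3, 4, 5}  B2 = {0, 1, 4, 5}  B3 = {0, 1, 2, 5}  B4 = {0, 1, 5, 6}
Tree: B1–B2, B2–B3, B3–B4

Each bag holds 4 vertices, so the decomposition has width 3, which upper-bounds the treewidth. Conversely, {0, 1, 2, 5} is a clique of size 4, and the vertices of any clique must share a bag in every tree decomposition; so some bag has ≥ 4 vertices and tw(G) ≥ 3. The upper and lower bounds meet at 3, so that is the treewidth.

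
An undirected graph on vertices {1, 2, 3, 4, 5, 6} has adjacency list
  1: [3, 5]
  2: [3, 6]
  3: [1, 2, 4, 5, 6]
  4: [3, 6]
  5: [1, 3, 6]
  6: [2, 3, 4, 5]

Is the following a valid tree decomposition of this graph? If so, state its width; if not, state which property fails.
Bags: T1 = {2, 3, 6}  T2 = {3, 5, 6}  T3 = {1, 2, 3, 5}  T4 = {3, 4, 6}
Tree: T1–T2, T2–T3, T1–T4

A tree decomposition must satisfy three properties: every vertex lies in some bag; for every edge, both endpoints lie together in some bag; and for every vertex, the bags containing it form a connected subtree. Here bags containing vertex 2 are not connected in the tree, so the decomposition is invalid.

No — bags containing vertex 2 are not connected in the tree.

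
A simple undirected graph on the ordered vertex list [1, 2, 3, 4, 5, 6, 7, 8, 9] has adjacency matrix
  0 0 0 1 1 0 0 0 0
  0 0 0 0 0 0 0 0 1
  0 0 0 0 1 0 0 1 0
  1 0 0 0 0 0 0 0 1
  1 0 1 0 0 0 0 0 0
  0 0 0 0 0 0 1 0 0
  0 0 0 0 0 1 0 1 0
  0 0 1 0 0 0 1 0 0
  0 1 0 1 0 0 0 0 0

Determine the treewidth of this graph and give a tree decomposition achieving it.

Treewidth 1.
Bags: B1 = {2, 9}  B2 = {4, 9}  B3 = {1, 4}  B4 = {1, 5}  B5 = {3, 5}  B6 = {3, 8}  B7 = {7, 8}  B8 = {6, 7}
Tree: B1–B2, B2–B3, B3–B4, B4–B5, B5–B6, B6–B7, B7–B8

Each bag holds 2 vertices, so the decomposition has width 1, which upper-bounds the treewidth. Any graph with an edge has treewidth ≥ 1, and G has the edge 2–9. Combining the bounds, tw(G) = 1.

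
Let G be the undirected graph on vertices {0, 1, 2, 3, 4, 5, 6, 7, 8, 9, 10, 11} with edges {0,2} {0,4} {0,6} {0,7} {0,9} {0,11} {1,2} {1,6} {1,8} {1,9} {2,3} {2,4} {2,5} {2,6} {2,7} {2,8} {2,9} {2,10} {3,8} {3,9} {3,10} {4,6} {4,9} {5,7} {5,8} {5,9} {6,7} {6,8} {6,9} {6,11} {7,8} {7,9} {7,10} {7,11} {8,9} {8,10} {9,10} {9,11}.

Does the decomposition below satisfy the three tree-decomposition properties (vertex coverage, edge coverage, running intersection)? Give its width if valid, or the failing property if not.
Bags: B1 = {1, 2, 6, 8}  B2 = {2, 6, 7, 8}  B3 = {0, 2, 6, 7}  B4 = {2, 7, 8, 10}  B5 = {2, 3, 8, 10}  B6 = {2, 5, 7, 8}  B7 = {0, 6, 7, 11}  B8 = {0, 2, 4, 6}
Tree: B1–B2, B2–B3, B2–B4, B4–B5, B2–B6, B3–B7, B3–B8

No — vertex 9 appears in no bag.

A tree decomposition must satisfy three properties: every vertex lies in some bag; for every edge, both endpoints lie together in some bag; and for every vertex, the bags containing it form a connected subtree. Here vertex 9 appears in no bag, so the decomposition is invalid.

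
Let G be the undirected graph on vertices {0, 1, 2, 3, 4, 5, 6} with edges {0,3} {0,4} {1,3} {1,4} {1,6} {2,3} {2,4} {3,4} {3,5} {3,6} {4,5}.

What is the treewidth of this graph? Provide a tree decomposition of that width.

Treewidth 2.
One optimal decomposition is:
Bags: B1 = {3, 4, 5}  B2 = {1, 3, 4}  B3 = {1, 3, 6}  B4 = {0, 3, 4}  B5 = {2, 3, 4}
Tree: B1–B2, B2–B3, B1–B4, B2–B5

Every bag has size at most 3, so the width is 3 − 1 = 2 and tw(G) ≤ 2. Conversely, {0, 3, 4} is a clique of size 3, and the vertices of any clique must share a bag in every tree decomposition; so some bag has ≥ 3 vertices and tw(G) ≥ 2. Therefore the treewidth is 2.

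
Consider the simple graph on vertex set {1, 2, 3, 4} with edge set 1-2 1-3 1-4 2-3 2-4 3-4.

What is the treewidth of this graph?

A width-3 tree decomposition is:
Bags: B1 = {1, 2, 3, 4}
Tree: (single bag)
A single bag containing all 4 vertices is trivially a valid decomposition of width 3. Conversely, {1, 2, 3, 4} is a clique of size 4, and the vertices of any clique must share a bag in every tree decomposition; so some bag has ≥ 4 vertices and tw(G) ≥ 3. Therefore the treewidth is 3.

3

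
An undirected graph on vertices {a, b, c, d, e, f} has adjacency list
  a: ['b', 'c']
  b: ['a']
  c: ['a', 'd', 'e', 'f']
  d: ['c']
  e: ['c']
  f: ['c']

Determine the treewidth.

A width-1 tree decomposition is:
Bags: B1 = {a, b}  B2 = {a, c}  B3 = {c, d}  B4 = {c, e}  B5 = {c, f}
Tree: B1–B2, B2–B3, B2–B4, B3–B5
The largest bag has 2 vertices, giving width 1; this decomposition certifies tw(G) ≤ 1. Any graph with an edge has treewidth ≥ 1, and G has the edge a–b. The upper and lower bounds meet at 1, so that is the treewidth.

1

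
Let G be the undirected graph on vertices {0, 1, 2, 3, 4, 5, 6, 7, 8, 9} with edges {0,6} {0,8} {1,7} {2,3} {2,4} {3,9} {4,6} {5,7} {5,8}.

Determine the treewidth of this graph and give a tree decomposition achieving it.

Every bag has size at most 2, so the width is 2 − 1 = 1 and tw(G) ≤ 1. Since G has at least one edge (e.g. 9–3), it is not an edgeless graph, so tw(G) ≥ 1. Hence tw(G) = 1 exactly.

Treewidth 1.
Bags: B1 = {3, 9}  B2 = {2, 3}  B3 = {2, 4}  B4 = {4, 6}  B5 = {0, 6}  B6 = {0, 8}  B7 = {5, 8}  B8 = {5, 7}  B9 = {1, 7}
Tree: B1–B2, B2–B3, B3–B4, B4–B5, B5–B6, B6–B7, B7–B8, B8–B9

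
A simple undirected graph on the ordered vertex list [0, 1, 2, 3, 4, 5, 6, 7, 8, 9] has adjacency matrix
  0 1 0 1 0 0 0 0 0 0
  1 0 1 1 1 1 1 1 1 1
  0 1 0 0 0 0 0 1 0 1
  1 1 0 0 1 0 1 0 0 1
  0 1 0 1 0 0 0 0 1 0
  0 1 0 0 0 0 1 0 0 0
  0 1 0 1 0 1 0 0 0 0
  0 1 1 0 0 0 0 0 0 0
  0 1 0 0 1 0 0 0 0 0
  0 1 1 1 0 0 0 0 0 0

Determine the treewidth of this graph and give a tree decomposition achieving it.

Treewidth 2.
One such decomposition:
Bags: B1 = {1, 3, 4}  B2 = {1, 4, 8}  B3 = {0, 1, 3}  B4 = {1, 3, 9}  B5 = {1, 2, 9}  B6 = {1, 2, 7}  B7 = {1, 3, 6}  B8 = {1, 5, 6}
Tree: B1–B2, B1–B3, B3–B4, B4–B5, B5–B6, B3–B7, B7–B8

Every bag has size at most 3, so the width is 3 − 1 = 2 and tw(G) ≤ 2. For the lower bound, the 3 vertices {1, 2, 9} are pairwise adjacent, and any tree decomposition puts a clique entirely inside one bag — forcing width ≥ 2. Hence tw(G) = 2 exactly.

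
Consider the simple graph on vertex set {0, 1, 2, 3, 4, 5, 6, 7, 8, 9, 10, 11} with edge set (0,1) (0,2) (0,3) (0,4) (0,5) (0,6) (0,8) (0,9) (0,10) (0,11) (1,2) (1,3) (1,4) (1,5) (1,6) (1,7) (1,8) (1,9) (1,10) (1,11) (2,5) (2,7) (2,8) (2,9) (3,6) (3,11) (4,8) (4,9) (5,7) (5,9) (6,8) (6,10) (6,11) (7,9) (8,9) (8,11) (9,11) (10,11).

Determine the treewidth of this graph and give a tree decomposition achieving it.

Every bag has size at most 5, so the width is 5 − 1 = 4 and tw(G) ≤ 4. For the lower bound, the 5 vertices {0, 1, 2, 8, 9} are pairwise adjacent, and any tree decomposition puts a clique entirely inside one bag — forcing width ≥ 4. The upper and lower bounds meet at 4, so that is the treewidth.

Treewidth 4.
One such decomposition:
Bags: B1 = {0, 1, 2, 8, 9}  B2 = {0, 1, 8, 9, 11}  B3 = {0, 1, 6, 8, 11}  B4 = {0, 1, 2, 5, 9}  B5 = {0, 1, 4, 8, 9}  B6 = {0, 1, 6, 10, 11}  B7 = {1, 2, 5, 7, 9}  B8 = {0, 1, 3, 6, 11}
Tree: B1–B2, B2–B3, B1–B4, B2–B5, B3–B6, B4–B7, B3–B8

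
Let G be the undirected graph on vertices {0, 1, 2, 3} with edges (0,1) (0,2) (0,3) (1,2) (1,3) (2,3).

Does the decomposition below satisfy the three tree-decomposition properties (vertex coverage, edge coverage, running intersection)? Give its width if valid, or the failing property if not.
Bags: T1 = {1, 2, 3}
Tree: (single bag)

No — vertex 0 appears in no bag.

A tree decomposition must satisfy three properties: every vertex lies in some bag; for every edge, both endpoints lie together in some bag; and for every vertex, the bags containing it form a connected subtree. Here vertex 0 appears in no bag, so the decomposition is invalid.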